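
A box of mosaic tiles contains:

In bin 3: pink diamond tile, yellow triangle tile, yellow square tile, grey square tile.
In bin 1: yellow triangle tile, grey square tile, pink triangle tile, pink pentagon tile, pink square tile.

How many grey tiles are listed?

2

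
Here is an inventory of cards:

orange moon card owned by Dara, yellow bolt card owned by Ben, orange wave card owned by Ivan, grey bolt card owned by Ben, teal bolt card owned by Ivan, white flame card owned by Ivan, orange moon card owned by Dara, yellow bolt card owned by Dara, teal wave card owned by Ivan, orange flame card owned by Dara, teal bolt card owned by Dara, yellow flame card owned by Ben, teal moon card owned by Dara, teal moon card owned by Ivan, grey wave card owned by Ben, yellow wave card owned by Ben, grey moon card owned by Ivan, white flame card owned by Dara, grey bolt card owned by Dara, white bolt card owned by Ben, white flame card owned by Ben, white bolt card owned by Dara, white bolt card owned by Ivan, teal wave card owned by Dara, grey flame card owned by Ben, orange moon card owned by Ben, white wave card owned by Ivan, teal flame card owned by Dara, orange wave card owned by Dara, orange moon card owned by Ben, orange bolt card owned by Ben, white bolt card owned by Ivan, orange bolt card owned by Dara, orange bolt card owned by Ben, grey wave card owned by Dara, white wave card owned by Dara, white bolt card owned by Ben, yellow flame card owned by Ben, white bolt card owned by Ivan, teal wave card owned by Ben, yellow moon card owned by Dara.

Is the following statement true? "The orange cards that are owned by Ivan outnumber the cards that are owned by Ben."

Count of orange cards owned by Ivan: 1.
Count of cards owned by Ben: 15.
The claim requires 1 > 15, which does not hold.

False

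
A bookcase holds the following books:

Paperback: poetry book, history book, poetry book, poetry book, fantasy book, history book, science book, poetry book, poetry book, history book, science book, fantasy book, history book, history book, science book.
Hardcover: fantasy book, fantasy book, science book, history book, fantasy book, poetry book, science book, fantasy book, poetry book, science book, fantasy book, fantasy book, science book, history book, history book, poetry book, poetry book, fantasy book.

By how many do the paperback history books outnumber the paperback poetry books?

0

paperback history books: 5.
paperback poetry books: 5.
5 − 5 = 0.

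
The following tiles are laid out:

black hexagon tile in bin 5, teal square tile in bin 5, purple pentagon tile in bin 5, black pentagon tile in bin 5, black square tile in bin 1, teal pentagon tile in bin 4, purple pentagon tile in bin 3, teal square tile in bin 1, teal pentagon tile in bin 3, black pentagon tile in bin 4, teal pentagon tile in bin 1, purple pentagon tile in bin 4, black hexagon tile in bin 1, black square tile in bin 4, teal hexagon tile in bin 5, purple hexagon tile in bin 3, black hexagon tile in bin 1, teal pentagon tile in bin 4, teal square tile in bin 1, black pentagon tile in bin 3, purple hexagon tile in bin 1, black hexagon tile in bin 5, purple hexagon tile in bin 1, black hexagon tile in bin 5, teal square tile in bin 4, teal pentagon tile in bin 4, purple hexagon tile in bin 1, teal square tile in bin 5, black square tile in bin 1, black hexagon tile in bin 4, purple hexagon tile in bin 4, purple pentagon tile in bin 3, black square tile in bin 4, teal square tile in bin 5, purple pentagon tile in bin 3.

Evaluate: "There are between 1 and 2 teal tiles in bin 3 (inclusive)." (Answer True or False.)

True

There is 1 teal tile in bin 3.
The claim requires 1 ≤ 1 ≤ 2, which holds.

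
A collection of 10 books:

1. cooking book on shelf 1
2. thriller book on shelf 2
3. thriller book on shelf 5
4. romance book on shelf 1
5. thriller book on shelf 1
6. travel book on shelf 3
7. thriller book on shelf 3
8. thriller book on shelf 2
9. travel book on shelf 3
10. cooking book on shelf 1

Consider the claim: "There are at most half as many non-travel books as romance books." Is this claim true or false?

|non-travel books| = 8.
|romance books| = 1.
The claim requires 2 × 8 = 16 ≤ 1, which does not hold.

False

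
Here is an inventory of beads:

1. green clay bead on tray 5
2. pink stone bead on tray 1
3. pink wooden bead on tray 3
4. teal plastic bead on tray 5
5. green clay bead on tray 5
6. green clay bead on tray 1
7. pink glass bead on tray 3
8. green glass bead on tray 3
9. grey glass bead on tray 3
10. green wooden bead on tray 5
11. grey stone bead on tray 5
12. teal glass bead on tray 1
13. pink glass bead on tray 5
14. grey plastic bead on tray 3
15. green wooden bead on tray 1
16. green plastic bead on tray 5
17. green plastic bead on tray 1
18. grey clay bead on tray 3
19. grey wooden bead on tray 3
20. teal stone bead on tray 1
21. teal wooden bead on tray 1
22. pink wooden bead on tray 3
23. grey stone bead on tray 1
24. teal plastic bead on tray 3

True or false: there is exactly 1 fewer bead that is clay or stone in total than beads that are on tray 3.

There are 8 beads that are clay or stone.
There are 9 beads on tray 3.
The claim requires 9 − 8 (= 1) to equal 1, which holds.

True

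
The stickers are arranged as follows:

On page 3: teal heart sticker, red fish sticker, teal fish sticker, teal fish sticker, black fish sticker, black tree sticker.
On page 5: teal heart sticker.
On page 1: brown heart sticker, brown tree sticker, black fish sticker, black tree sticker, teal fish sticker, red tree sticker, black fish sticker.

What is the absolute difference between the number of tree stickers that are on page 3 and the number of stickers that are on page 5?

tree stickers on page 3: 1. stickers on page 5: 1.
|1 − 1| = 1 − 1 = 0.

0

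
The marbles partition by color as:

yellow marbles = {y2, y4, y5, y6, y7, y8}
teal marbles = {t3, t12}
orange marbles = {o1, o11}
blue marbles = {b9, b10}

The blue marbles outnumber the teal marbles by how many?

blue marbles: 2.
teal marbles: 2.
2 − 2 = 0.

0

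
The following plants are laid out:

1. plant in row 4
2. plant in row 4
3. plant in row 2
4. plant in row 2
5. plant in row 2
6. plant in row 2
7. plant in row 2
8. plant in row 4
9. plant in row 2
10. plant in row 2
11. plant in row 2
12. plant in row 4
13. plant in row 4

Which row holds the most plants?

Counts by row: row 2→8, row 4→5.
The maximum is 8, held uniquely by row 2.

row 2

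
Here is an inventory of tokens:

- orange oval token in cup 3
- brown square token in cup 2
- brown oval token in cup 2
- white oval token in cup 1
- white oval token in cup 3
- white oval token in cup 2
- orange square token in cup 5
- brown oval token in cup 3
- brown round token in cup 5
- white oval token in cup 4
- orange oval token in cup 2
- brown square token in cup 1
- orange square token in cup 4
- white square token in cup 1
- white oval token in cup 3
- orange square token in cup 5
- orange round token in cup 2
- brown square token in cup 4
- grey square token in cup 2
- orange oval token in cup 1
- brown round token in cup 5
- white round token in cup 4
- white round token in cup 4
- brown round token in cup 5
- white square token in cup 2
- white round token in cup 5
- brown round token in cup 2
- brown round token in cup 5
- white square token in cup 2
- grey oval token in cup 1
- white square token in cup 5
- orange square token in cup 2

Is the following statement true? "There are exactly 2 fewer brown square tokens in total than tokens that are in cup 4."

brown square tokens: 3.
tokens in cup 4: 5.
The claim requires 5 − 3 (= 2) to equal 2, which holds.

True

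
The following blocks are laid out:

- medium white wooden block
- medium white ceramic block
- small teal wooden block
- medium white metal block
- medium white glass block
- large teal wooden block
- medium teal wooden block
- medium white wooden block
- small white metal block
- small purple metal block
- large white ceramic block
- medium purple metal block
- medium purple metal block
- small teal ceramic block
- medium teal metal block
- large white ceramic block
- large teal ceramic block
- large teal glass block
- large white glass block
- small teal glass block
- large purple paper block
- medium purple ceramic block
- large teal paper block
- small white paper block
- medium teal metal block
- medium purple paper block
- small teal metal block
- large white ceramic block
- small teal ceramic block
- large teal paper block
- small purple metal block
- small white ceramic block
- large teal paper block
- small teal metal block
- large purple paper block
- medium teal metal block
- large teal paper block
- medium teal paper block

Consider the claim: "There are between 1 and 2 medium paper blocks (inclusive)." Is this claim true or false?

medium paper blocks: 2.
The claim requires 1 ≤ 2 ≤ 2, which holds.

True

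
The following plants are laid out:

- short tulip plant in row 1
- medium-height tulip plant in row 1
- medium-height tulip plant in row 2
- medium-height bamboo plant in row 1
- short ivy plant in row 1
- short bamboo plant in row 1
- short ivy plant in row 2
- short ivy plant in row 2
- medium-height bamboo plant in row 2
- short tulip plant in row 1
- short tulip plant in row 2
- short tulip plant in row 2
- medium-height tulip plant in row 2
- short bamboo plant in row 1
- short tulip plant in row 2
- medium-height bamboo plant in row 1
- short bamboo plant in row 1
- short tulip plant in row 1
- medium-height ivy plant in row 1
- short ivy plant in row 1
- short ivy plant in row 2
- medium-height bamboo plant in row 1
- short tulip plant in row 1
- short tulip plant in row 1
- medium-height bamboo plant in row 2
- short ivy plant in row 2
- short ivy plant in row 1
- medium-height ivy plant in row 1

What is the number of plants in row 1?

17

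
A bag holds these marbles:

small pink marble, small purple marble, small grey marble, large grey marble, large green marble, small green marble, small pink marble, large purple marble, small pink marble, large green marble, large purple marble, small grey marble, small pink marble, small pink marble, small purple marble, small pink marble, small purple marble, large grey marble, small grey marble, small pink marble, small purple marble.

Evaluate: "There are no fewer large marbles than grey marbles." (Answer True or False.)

True

large marbles: 6.
grey marbles: 5.
The claim requires 6 ≥ 5, which holds.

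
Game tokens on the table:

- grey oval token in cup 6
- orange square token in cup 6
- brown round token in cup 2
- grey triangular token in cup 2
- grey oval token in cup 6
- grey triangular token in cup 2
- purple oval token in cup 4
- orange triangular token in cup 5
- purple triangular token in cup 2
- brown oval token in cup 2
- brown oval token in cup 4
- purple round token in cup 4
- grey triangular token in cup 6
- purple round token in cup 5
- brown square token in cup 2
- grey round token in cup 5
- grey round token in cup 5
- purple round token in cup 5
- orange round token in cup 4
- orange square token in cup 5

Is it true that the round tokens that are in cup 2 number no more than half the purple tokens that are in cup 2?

False

|round tokens in cup 2| = 1.
|purple tokens in cup 2| = 1.
The claim requires 2 × 1 = 2 ≤ 1, which does not hold.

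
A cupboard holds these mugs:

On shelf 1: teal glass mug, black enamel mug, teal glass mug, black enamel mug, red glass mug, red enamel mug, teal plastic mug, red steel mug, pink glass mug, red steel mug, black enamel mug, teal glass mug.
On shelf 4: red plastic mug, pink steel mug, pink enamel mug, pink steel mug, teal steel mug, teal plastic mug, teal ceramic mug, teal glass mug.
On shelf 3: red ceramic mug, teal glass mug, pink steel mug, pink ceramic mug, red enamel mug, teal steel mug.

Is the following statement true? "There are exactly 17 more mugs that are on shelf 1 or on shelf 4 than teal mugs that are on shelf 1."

False

There are 20 mugs on shelf 1 or on shelf 4.
There are 4 teal mugs on shelf 1.
The claim requires 20 − 4 (= 16) to equal 17, which does not hold.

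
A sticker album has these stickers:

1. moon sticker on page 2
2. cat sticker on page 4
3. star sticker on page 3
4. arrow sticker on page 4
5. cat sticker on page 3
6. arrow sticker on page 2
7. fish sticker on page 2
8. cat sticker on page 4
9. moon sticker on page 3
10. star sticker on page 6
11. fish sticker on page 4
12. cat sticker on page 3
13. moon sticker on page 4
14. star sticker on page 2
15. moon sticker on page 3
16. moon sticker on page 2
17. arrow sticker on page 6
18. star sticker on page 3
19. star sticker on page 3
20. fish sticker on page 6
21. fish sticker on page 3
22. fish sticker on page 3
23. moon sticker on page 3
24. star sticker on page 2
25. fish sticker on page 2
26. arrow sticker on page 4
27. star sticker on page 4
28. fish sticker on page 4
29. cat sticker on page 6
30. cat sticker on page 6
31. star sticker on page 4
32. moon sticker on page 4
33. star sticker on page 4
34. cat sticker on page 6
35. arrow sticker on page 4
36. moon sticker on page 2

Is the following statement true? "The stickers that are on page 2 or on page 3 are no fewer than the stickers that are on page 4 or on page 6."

True

There are 18 stickers on page 2 or on page 3.
There are 18 stickers on page 4 or on page 6.
The claim requires 18 ≥ 18, which holds.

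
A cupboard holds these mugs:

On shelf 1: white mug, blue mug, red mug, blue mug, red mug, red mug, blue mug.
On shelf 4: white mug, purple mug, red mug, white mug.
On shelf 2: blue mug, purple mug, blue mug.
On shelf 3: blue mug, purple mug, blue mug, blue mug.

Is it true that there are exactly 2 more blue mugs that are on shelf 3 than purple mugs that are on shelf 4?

True

There are 3 blue mugs on shelf 3.
There is 1 purple mug on shelf 4.
The claim requires 3 − 1 (= 2) to equal 2, which holds.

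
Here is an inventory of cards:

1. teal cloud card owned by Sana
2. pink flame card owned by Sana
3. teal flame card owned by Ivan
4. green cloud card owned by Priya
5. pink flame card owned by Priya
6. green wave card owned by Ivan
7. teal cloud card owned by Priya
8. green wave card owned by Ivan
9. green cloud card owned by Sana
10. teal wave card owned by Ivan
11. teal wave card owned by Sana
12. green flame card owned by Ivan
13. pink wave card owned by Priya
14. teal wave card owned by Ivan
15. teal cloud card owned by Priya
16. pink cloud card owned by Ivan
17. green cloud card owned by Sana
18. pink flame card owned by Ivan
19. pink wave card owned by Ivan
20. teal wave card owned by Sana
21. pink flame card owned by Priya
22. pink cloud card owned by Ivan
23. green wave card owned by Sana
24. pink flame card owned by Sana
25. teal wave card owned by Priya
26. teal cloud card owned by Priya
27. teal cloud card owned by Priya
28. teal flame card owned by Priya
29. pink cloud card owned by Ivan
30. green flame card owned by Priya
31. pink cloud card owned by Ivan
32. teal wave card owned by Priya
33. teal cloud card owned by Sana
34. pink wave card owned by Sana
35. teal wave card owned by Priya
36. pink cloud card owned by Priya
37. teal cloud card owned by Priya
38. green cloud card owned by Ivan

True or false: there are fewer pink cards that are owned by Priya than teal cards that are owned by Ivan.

False

pink cards owned by Priya: 4.
teal cards owned by Ivan: 3.
The claim requires 4 < 3, which does not hold.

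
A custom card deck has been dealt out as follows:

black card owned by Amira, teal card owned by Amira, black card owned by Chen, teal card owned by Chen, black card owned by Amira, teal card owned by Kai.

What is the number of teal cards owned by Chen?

1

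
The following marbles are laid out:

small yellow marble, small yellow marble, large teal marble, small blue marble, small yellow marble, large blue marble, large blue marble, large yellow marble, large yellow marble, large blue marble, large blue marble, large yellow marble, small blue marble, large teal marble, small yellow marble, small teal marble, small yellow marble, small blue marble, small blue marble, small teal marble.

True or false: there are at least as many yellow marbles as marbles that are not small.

yellow marbles: 8.
marbles that are not small: 9.
The claim requires 8 ≥ 9, which does not hold.

False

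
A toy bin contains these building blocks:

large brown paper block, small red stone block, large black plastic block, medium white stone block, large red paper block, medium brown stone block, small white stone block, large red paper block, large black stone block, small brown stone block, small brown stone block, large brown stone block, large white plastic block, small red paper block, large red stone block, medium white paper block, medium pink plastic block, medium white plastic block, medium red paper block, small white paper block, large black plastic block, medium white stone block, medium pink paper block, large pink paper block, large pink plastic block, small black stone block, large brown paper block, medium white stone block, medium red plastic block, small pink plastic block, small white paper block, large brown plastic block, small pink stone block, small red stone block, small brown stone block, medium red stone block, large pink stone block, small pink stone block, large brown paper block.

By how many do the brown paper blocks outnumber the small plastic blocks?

brown paper blocks: 3.
small plastic blocks: 1.
3 − 1 = 2.

2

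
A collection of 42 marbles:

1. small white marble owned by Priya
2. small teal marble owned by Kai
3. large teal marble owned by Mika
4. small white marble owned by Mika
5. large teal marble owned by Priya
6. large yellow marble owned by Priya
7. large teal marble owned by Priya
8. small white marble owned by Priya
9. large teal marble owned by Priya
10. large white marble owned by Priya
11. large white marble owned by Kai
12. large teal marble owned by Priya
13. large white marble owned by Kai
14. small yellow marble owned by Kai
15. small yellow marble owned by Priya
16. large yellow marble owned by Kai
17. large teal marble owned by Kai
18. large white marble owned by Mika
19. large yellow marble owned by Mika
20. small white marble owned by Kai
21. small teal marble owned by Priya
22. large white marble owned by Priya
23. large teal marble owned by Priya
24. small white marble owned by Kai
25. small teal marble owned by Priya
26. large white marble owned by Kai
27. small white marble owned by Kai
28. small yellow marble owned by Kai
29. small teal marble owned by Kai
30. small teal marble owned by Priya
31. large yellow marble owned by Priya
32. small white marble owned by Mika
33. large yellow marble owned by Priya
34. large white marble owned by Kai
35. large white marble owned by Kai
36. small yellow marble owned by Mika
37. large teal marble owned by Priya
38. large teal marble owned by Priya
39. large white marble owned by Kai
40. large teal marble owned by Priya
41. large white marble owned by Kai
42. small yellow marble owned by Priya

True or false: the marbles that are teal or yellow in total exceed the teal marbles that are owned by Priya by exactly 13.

False

marbles that are teal or yellow: 25.
teal marbles owned by Priya: 11.
The claim requires 25 − 11 (= 14) to equal 13, which does not hold.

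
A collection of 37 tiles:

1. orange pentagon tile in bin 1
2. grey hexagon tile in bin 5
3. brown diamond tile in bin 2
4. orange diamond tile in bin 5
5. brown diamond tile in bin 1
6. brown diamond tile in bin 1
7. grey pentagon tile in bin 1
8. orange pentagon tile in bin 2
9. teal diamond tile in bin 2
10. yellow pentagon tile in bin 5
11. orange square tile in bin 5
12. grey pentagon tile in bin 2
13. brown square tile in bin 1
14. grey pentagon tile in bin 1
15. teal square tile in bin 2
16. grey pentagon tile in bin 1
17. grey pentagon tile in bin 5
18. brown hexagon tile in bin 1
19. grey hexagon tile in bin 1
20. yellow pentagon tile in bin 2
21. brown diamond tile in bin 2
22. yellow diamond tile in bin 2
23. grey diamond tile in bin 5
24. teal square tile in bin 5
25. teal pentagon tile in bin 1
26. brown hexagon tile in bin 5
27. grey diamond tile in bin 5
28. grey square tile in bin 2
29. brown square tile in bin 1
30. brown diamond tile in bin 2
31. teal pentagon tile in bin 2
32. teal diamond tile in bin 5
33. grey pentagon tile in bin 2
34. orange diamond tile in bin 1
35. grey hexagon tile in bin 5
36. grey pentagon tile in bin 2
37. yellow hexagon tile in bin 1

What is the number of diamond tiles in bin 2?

5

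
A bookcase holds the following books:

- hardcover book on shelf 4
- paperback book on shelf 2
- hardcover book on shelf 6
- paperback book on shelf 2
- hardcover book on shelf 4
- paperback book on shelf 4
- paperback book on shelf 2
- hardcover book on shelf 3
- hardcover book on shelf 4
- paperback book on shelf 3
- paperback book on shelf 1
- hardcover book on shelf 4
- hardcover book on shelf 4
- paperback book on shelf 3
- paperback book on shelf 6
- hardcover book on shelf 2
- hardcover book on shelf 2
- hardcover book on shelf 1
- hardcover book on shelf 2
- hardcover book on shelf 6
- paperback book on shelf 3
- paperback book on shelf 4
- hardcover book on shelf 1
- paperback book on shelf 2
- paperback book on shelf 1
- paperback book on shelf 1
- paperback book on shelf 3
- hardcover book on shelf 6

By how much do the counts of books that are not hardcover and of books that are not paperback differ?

books that are not hardcover: 14. books that are not paperback: 14.
|14 − 14| = 14 − 14 = 0.

0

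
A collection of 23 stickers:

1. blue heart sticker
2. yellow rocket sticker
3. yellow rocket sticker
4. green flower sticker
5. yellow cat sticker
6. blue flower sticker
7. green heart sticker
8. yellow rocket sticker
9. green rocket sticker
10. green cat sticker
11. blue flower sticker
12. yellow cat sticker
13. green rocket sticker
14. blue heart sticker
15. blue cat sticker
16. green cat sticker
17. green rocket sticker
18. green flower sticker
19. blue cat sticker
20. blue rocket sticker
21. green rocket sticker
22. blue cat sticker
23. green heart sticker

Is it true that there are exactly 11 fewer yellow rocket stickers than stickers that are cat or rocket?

False

There are 3 yellow rocket stickers.
There are 15 stickers that are cat or rocket.
The claim requires 15 − 3 (= 12) to equal 11, which does not hold.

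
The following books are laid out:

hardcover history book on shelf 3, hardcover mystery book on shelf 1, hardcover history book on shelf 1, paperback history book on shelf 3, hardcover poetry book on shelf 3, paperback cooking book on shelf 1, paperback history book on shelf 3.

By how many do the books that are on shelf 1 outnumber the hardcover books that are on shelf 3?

1

books on shelf 1: 3.
hardcover books on shelf 3: 2.
3 − 2 = 1.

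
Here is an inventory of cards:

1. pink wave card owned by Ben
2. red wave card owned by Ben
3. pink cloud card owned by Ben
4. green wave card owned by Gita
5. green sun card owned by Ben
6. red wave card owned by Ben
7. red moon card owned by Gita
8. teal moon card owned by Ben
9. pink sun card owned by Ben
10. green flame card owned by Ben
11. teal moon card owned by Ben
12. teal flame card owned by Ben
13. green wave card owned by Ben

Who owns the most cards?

Ben

Counts by player: Ben→11, Gita→2.
The maximum is 11, held uniquely by Ben.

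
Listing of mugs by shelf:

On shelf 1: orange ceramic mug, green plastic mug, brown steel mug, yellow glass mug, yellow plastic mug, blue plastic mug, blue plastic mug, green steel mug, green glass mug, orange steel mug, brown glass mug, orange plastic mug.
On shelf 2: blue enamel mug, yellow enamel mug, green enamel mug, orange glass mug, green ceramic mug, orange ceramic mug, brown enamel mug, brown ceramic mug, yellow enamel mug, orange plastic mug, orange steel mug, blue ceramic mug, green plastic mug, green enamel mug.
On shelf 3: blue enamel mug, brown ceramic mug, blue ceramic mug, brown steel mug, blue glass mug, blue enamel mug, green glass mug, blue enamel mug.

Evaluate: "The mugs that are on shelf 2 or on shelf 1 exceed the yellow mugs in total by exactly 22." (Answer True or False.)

|mugs on shelf 2 or on shelf 1| = 26.
|yellow mugs| = 4.
The claim requires 26 − 4 (= 22) to equal 22, which holds.

True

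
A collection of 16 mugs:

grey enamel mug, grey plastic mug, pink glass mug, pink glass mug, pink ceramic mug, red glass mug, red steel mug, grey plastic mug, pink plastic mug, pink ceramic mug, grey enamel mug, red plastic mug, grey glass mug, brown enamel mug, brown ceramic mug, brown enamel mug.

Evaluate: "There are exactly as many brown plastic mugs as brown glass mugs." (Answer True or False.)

True

brown plastic mugs: 0.
brown glass mugs: 0.
The claim requires 0 = 0, which holds.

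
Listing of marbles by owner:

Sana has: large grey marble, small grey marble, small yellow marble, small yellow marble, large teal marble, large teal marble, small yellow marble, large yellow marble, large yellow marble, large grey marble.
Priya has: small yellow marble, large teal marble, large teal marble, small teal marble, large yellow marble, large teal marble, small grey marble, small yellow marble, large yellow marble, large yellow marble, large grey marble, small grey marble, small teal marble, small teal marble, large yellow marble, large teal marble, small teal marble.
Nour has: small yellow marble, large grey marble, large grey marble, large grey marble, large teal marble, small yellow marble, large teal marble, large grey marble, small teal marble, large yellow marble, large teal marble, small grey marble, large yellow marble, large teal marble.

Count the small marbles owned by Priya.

8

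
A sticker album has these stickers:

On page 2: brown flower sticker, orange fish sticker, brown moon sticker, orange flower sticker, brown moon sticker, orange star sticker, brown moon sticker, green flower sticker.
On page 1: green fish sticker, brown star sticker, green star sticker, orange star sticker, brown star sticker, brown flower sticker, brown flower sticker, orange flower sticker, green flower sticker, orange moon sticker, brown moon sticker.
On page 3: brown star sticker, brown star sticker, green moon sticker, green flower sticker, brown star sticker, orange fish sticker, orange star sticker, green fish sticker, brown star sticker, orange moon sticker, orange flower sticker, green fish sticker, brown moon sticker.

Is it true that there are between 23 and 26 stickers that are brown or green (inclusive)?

There are 22 stickers that are brown or green.
The claim requires 23 ≤ 22 ≤ 26, which does not hold.

False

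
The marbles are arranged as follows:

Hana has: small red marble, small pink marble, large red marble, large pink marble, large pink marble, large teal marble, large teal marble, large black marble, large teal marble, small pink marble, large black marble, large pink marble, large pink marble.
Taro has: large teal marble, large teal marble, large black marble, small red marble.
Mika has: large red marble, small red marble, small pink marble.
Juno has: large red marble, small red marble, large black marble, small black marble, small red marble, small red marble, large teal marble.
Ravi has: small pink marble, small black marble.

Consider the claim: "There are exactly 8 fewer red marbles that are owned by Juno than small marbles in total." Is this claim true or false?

Count of red marbles owned by Juno: 4.
There are 12 small marbles.
The claim requires 12 − 4 (= 8) to equal 8, which holds.

True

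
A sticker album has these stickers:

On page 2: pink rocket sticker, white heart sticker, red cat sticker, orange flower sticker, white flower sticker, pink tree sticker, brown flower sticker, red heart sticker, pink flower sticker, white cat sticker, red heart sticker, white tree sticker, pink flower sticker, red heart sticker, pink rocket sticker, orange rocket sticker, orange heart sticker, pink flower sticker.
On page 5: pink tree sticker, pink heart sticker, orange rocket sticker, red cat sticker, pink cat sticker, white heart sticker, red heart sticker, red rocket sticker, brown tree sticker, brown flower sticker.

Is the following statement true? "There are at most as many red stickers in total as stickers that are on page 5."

There are 7 red stickers.
There are 10 stickers on page 5.
The claim requires 7 ≤ 10, which holds.

True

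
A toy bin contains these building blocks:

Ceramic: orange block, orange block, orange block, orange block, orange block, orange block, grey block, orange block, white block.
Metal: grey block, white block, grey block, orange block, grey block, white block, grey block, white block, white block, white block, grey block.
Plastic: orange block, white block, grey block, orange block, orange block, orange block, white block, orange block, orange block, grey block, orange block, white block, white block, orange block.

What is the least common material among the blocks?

Counts by material: plastic 14, metal 11, ceramic 9.
The minimum is 9, held uniquely by ceramic.

ceramic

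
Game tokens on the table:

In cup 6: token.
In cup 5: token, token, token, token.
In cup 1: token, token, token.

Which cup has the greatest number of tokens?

cup 5

Counts by cup: cup 5→4, cup 1→3, cup 6→1.
The maximum is 4, held uniquely by cup 5.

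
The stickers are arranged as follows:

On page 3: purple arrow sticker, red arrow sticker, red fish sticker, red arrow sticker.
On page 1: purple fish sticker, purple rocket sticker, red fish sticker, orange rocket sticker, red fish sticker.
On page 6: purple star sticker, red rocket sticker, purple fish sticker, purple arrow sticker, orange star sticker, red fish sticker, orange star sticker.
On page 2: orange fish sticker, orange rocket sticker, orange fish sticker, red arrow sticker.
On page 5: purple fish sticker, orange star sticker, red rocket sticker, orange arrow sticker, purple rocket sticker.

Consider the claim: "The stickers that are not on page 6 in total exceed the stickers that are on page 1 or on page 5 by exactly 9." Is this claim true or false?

False

There are 18 stickers that are not on page 6.
There are 10 stickers on page 1 or on page 5.
The claim requires 18 − 10 (= 8) to equal 9, which does not hold.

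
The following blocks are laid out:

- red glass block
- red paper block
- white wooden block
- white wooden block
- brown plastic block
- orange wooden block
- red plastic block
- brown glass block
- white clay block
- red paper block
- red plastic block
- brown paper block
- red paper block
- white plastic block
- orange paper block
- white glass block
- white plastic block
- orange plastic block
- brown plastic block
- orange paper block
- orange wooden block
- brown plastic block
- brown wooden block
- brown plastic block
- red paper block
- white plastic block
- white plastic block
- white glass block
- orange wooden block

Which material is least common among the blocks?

Counts by material: plastic 11, paper 7, wooden 6, glass 4, clay 1.
The minimum is 1, held uniquely by clay.

clay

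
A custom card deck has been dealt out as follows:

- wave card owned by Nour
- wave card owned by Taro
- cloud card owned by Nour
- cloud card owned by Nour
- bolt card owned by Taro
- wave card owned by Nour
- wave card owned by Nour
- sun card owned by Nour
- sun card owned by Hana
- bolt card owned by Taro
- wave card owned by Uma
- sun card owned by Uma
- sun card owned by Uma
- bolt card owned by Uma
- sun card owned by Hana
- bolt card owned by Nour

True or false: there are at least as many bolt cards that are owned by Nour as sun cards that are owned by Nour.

True

bolt cards owned by Nour: 1.
sun cards owned by Nour: 1.
The claim requires 1 ≥ 1, which holds.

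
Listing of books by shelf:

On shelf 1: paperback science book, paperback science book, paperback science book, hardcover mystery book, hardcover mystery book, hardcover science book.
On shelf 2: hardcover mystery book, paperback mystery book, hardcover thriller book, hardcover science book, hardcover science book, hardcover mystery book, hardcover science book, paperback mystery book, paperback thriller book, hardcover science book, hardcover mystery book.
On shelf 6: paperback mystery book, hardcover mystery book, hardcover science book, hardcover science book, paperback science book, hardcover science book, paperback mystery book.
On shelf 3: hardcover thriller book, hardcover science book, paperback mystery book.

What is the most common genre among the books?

Counts by genre: science 13, mystery 11, thriller 3.
The maximum is 13, held uniquely by science.

science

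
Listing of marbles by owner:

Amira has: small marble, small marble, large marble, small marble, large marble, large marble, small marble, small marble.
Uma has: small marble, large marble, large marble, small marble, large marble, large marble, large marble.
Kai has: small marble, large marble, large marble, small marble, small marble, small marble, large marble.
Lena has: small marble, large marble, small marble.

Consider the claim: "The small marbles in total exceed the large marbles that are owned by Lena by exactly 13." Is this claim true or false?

|small marbles| = 13.
|large marbles owned by Lena| = 1.
The claim requires 13 − 1 (= 12) to equal 13, which does not hold.

False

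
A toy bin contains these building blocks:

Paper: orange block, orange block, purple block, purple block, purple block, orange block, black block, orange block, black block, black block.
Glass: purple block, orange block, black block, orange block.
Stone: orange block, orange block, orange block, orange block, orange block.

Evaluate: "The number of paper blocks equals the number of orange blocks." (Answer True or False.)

|paper blocks| = 10.
|orange blocks| = 11.
The claim requires 10 = 11, which does not hold.

False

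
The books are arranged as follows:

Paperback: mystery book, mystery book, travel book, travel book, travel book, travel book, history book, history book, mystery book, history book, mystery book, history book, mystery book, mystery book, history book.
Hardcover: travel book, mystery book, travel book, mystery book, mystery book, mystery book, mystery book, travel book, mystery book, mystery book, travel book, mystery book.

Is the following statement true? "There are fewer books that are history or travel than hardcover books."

|books that are history or travel| = 13.
|hardcover books| = 12.
The claim requires 13 < 12, which does not hold.

False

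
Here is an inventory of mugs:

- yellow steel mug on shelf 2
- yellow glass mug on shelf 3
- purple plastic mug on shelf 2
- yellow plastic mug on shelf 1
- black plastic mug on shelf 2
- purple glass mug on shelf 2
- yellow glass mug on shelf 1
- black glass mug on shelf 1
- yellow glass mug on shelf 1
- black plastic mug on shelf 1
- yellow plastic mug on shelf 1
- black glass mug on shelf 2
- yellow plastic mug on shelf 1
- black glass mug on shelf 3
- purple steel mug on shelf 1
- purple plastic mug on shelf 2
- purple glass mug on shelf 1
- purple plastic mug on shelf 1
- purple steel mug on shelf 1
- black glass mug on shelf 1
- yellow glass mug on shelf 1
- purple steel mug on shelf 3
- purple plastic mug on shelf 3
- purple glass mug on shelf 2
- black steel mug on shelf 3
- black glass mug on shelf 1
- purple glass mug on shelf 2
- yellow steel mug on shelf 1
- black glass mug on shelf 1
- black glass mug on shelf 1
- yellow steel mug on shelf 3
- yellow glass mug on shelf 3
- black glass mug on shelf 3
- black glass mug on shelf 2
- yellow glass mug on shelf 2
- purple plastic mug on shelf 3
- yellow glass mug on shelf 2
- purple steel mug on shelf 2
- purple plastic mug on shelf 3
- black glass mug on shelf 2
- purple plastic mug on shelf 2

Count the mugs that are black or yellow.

black: 13; yellow: 13; together 13 + 13 = 26.

26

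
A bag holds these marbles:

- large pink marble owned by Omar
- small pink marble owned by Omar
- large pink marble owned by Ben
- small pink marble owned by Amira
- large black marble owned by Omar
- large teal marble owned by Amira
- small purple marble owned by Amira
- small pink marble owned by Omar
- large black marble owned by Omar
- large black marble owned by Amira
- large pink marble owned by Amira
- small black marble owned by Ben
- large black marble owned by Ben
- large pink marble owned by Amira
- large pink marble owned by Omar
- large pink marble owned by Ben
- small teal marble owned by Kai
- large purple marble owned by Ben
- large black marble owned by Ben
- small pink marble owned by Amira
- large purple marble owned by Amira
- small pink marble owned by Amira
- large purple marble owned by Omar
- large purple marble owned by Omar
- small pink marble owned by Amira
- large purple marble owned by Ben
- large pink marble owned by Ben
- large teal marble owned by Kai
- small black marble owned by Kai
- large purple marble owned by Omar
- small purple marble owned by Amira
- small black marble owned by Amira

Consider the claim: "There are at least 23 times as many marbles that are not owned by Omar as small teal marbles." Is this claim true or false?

True

marbles that are not owned by Omar: 23.
small teal marbles: 1.
The claim requires 23 ≥ 23 × 1 = 23, which holds.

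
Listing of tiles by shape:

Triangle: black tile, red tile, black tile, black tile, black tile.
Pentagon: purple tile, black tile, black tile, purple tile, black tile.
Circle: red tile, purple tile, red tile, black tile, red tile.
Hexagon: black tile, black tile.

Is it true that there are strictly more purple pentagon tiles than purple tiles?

False

purple pentagon tiles: 2.
purple tiles: 3.
The claim requires 2 > 3, which does not hold.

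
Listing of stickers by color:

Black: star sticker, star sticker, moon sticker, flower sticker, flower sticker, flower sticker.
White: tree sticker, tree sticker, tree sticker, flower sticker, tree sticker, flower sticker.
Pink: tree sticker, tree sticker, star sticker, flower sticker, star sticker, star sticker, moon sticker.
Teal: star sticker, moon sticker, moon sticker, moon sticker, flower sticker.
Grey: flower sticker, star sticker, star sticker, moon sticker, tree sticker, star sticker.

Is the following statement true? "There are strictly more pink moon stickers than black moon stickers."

False

pink moon stickers: 1.
black moon stickers: 1.
The claim requires 1 > 1, which does not hold.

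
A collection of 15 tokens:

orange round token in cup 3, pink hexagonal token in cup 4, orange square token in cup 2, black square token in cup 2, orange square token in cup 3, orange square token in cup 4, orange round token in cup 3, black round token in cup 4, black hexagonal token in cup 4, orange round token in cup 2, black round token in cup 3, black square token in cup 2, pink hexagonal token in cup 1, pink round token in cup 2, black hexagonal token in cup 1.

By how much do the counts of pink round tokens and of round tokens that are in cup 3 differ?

pink round tokens: 1. round tokens in cup 3: 3.
|1 − 3| = 3 − 1 = 2.

2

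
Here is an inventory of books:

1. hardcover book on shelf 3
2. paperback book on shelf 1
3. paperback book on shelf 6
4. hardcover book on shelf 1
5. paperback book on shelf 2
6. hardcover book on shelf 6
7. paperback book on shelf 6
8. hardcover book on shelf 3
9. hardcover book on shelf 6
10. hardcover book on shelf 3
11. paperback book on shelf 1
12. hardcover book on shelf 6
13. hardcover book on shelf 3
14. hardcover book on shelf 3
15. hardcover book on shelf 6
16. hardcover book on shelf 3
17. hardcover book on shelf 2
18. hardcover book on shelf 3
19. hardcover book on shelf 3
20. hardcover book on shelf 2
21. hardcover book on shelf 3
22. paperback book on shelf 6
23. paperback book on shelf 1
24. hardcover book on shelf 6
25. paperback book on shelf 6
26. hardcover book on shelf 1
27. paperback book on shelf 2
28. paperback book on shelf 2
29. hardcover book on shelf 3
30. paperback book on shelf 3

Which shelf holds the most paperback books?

shelf 6

Counts by shelf (restricted to paperback books): shelf 6→4, shelf 2→3, shelf 1→3, shelf 3→1.
The maximum is 4, held uniquely by shelf 6.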